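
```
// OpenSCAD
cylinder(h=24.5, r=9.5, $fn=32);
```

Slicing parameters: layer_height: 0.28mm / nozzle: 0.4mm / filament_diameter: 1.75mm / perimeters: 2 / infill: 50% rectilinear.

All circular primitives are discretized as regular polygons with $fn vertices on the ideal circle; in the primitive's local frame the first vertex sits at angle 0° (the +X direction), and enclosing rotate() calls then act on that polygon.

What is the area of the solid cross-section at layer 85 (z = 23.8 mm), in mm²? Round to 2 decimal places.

At z = 23.8 mm: the r=9.5 cylinder gives a regular 32-gon of circumradius 9.5 (constant along its height) (area = (32/2)·9.500²·sin(360°/32) = 281.71 mm²). Overall, the cross-section is a single solid region. Net area = 281.71 mm².

281.71 mm²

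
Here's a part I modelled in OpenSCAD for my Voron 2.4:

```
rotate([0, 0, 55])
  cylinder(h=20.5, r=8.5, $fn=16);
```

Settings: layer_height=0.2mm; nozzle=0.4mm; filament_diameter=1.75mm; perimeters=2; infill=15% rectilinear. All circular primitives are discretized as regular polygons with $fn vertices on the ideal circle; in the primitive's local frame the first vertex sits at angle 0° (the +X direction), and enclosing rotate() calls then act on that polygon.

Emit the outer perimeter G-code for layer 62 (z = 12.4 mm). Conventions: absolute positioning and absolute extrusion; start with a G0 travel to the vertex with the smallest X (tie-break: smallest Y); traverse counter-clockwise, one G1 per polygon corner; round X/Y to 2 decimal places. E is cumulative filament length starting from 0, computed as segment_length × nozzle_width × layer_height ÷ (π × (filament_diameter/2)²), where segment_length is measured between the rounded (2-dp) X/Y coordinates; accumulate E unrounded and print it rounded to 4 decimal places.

At z = 12.4 mm: the r=8.5 cylinder gives a regular 16-gon of circumradius 8.5 (constant along its height); (rotated 55° about Z; rotation is an isometry so areas/perimeters/island counts are preserved). The outline is a single polygon with 16 vertices. Extrusion per mm of travel: 0.4 × 0.2 / (π × 0.875²) = 0.033260. Accumulating E over each segment gives final E = 1.7652.

G0 X-8.37 Y-1.48 Z12.40
G1 X-7.17 Y-4.57 E0.1103
G1 X-4.88 Y-6.96 E0.2203
G1 X-1.84 Y-8.30 E0.3308
G1 X1.48 Y-8.37 E0.4413
G1 X4.57 Y-7.17 E0.5515
G1 X6.96 Y-4.88 E0.6616
G1 X8.30 Y-1.84 E0.7721
G1 X8.37 Y1.48 E0.8826
G1 X7.17 Y4.57 E0.9928
G1 X4.88 Y6.96 E1.1029
G1 X1.84 Y8.30 E1.2134
G1 X-1.48 Y8.37 E1.3239
G1 X-4.57 Y7.17 E1.4341
G1 X-6.96 Y4.88 E1.5442
G1 X-8.30 Y1.84 E1.6547
G1 X-8.37 Y-1.48 E1.7652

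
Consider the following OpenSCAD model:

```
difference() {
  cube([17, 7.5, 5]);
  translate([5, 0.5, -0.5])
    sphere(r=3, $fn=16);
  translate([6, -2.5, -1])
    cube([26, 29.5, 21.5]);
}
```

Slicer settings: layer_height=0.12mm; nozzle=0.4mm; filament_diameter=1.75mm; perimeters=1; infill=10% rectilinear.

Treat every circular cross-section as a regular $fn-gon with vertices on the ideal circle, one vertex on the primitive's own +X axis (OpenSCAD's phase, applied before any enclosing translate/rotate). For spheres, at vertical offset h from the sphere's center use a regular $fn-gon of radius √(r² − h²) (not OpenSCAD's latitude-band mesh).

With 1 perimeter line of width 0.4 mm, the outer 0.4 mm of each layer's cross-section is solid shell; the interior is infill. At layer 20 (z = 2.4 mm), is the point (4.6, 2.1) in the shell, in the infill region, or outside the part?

At z = 2.4 mm: the cube is present — its section is the full 17×7.5 rectangle; the r=3 sphere at (5, 0.5) contributes a regular 16-gon of circumradius √(3²−2.9²) = 0.768; the 26×29.5 cube at (6, -2.5) contributes its full rectangle; After the difference (first − rest): starting from the 17×7.5 cube, the r=3 sphere at (5, 0.5) partially overlaps it — only the 1.60 mm² overlap (of its 1.81 mm²) is removed, clipping the outline; the 26×29.5 cube at (6, -2.5) partially overlaps it — only the 82.50 mm² overlap (of its 767.00 mm²) is removed, clipping the outline — 1 connected region. Overall, the cross-section is a single solid region. The nearest boundary edge runs (5.00, 1.27)→(4.71, 1.21); distance from the point to it = 0.89 mm. The point is inside the cross-section and 0.89 mm from the nearest boundary — more than the 0.4 mm shell width (1 × 0.4), so it's in the infill interior.

infill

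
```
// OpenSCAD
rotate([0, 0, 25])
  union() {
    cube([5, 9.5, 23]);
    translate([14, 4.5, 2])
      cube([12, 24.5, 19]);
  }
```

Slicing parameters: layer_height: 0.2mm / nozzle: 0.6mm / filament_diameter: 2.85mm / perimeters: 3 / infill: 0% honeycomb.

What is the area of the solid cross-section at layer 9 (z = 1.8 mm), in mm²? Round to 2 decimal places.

At z = 1.8 mm: the cube (footprint 5×9.5) is included at this height (area 47.50 mm²); the cube at (14, 4.5) is not intersected at this z (z outside [2, 21]); Combining (union): only the 5×9.5 cube is present, so the union is just that shape — area = 47.50 mm²; (rotated 25° about Z; rotation is an isometry so areas/perimeters/island counts are preserved). Overall, the cross-section is a single solid region. Net area = 47.50 mm².

47.50 mm²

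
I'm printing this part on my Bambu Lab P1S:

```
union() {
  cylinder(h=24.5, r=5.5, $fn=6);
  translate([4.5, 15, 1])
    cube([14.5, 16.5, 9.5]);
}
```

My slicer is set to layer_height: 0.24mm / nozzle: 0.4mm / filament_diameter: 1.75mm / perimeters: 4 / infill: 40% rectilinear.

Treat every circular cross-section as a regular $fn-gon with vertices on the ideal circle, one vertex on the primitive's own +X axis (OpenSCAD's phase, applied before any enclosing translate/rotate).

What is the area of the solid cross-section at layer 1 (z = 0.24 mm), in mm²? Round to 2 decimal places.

At z = 0.24 mm: the r=5.5 cylinder gives a regular 6-gon of circumradius 5.5 (constant along its height) (area = (6/2)·5.500²·sin(360°/6) = 78.59 mm²); the cube at (4.5, 15) is absent (z outside [1, 10.5]); Merging all regions: only the r=5.5 cylinder is present, so the union is just that shape — area = 78.59 mm². Overall, the cross-section is a single solid region. Net area = 78.59 mm².

78.59 mm²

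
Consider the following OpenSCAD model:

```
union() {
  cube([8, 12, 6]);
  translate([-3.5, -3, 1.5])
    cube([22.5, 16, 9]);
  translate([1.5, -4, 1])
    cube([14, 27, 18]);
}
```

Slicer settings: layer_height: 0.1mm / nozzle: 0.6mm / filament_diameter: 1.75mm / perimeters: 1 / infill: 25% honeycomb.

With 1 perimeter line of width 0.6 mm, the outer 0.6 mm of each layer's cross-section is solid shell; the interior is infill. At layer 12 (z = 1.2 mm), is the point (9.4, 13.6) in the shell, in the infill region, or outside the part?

infill

At z = 1.2 mm: the cube is present — its section is the full 8×12 rectangle; the cube at (-3.5, -3) does not reach this height (z outside [1.5, 10.5]); the 14×27 cube at (1.5, -4) contributes its full rectangle; Merging all regions: the regions partially overlap (shared area 78.00 mm²), so overlapping operands fuse into one piece — 1 connected region. Overall, the cross-section is a single solid region. The nearest boundary edge runs (15.50, 23.00)→(15.50, -4.00); distance from the point to it = 6.10 mm. The point is inside the cross-section and 6.10 mm from the nearest boundary — more than the 0.6 mm shell width (1 × 0.6), so it's in the infill interior.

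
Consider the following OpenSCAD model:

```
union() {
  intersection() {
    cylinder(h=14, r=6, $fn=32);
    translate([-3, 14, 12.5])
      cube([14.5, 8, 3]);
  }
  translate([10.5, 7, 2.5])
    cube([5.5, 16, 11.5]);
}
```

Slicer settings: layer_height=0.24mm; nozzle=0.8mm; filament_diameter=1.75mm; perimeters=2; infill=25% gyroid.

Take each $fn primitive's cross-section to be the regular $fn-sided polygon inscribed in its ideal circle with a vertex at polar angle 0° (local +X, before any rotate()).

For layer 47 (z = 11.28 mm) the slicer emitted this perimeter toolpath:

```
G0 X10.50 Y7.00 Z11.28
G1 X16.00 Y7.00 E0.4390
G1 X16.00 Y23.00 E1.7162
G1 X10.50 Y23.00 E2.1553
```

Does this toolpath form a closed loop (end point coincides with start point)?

Start point (G0): (10.50, 7.00). End point (last G1): the path does not return to the start — open.

no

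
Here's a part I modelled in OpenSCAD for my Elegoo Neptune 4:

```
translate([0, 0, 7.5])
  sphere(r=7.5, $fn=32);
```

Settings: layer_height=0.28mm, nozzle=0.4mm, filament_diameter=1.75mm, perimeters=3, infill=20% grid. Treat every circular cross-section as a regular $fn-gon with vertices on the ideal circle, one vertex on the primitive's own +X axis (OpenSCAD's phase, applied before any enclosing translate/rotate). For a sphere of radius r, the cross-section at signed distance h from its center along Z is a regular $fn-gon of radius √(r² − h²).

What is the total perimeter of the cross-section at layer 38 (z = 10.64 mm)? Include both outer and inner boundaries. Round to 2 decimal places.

At z = 10.64 mm: the r=7.5 sphere contributes a regular 32-gon of circumradius √(7.5²−3.14²) = 6.811 (perimeter = 2·32·6.811·sin(180°/32) = 42.73 mm). Overall, the cross-section is a single solid region. Total boundary length (outer) = 42.73 mm.

42.73 mm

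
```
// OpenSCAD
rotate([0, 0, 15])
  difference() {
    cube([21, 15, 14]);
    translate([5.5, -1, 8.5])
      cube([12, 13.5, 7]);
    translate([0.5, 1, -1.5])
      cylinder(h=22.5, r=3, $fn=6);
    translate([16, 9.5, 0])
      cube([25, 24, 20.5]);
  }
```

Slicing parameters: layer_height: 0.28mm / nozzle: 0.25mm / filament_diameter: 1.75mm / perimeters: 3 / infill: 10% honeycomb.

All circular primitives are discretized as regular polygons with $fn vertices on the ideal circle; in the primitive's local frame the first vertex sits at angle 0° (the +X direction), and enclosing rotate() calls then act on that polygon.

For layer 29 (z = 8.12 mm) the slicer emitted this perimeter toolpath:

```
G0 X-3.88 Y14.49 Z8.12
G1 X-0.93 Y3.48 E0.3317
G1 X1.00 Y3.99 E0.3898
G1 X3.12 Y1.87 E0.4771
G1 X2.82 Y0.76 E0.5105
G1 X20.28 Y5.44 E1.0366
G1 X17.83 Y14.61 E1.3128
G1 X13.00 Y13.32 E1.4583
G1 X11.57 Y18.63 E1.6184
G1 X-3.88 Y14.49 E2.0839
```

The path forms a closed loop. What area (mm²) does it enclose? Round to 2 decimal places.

277.05 mm²

Apply the shoelace formula to the sequence of (X, Y) vertices; enclosed area = 277.05 mm².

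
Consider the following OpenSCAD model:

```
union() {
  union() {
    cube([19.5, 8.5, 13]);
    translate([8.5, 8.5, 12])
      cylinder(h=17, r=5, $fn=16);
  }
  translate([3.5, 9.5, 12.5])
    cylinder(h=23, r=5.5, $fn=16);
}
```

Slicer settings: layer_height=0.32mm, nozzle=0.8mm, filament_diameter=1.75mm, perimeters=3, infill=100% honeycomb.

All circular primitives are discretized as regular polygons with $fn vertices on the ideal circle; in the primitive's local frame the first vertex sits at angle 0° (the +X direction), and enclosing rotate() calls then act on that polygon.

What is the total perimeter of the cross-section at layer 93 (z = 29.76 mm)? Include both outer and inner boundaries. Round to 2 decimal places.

At z = 29.76 mm: the cube does not reach this height (z outside [0, 13]); the cylinder at (8.5, 8.5) is not intersected at this z (z outside [12, 29]); Combining (union): nothing is present at this height; the cylinder at (3.5, 9.5): section is a regular 16-gon, circumradius r=5.5 (perimeter = 2·16·5.500·sin(180°/16) = 34.34 mm); Merging all regions: only the r=5.5 cylinder at (3.5, 9.5) is present, so the union is just that shape — boundary = 34.34 mm. Overall, the cross-section is a single solid region. Total boundary length (outer) = 34.34 mm.

34.34 mm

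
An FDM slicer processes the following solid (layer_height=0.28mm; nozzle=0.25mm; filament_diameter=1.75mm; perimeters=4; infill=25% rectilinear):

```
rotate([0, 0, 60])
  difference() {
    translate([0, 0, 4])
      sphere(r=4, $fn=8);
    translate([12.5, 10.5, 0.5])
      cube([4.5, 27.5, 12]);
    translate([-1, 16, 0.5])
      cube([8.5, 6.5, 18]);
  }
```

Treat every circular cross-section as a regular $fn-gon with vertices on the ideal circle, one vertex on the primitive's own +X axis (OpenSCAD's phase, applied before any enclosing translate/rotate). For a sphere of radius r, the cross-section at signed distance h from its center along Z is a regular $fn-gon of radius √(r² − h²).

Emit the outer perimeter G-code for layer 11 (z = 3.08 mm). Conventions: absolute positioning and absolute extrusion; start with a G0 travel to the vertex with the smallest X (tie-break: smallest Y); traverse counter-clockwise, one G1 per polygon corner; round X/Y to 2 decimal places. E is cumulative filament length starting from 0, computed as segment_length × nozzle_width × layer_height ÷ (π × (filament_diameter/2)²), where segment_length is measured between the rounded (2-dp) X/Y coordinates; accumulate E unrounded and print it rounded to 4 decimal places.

At z = 3.08 mm: the sphere: section is a regular 8-gon, circumradius = √(r²−h²) = √(4²−0.92²) = 3.893; the cube at (12.5, 10.5) is present — its section is the full 4.5×27.5 rectangle; the 8.5×6.5 cube at (-1, 16) contributes its full rectangle; Taking the first minus the rest: starting from the r=4 sphere, the 4.5×27.5 cube at (12.5, 10.5) misses the remaining region (no effect); the 8.5×6.5 cube at (-1, 16) misses the remaining region (no effect) — 1 connected region; (rotated 60° about Z; rotation is an isometry so areas/perimeters/island counts are preserved). The outline is a single polygon with 8 vertices. Extrusion per mm of travel: 0.25 × 0.28 / (π × 0.875²) = 0.029103. Accumulating E over each segment gives final E = 0.6938.

G0 X-3.76 Y-1.01 Z3.08
G1 X-1.95 Y-3.37 E0.0866
G1 X1.01 Y-3.76 E0.1734
G1 X3.37 Y-1.95 E0.2600
G1 X3.76 Y1.01 E0.3469
G1 X1.95 Y3.37 E0.4334
G1 X-1.01 Y3.76 E0.5203
G1 X-3.37 Y1.95 E0.6069
G1 X-3.76 Y-1.01 E0.6938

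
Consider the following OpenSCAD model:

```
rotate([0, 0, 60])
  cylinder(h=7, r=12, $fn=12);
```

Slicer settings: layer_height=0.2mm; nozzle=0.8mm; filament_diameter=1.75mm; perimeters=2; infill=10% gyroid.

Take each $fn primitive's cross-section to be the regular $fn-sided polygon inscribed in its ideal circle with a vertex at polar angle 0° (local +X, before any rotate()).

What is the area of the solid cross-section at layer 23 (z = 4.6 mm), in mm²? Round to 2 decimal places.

432.00 mm²

At z = 4.6 mm: the r=12 cylinder gives a regular 12-gon of circumradius 12 (constant along its height) (area = (12/2)·12.000²·sin(360°/12) = 432.00 mm²); (whole slice rotated 60° about Z — lengths, areas and connectivity unchanged). Overall, the cross-section is a single solid region. Net area = 432.00 mm².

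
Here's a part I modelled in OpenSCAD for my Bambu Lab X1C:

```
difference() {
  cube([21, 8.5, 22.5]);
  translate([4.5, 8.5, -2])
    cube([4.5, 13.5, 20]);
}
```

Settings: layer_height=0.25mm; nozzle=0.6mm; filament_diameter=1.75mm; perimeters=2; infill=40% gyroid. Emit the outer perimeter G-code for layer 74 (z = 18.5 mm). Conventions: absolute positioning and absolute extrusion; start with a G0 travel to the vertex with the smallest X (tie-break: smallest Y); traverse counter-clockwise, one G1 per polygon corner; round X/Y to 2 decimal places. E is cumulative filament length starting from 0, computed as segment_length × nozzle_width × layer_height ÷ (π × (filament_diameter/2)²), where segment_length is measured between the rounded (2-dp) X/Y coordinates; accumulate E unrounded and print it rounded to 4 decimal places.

At z = 18.5 mm: the 21×8.5 cube contributes its full rectangle; the cube at (4.5, 8.5) does not reach this height (z outside [-2, 18]); After the difference (first − rest): none of the subtracted shapes is present at this height, so the 21×8.5 cube is unchanged — 1 connected region. The outline is a single polygon with 4 vertices. Extrusion per mm of travel: 0.6 × 0.25 / (π × 0.875²) = 0.062363. Accumulating E over each segment gives final E = 3.6794.

G0 X0.00 Y0.00 Z18.50
G1 X21.00 Y0.00 E1.3096
G1 X21.00 Y8.50 E1.8397
G1 X0.00 Y8.50 E3.1493
G1 X0.00 Y0.00 E3.6794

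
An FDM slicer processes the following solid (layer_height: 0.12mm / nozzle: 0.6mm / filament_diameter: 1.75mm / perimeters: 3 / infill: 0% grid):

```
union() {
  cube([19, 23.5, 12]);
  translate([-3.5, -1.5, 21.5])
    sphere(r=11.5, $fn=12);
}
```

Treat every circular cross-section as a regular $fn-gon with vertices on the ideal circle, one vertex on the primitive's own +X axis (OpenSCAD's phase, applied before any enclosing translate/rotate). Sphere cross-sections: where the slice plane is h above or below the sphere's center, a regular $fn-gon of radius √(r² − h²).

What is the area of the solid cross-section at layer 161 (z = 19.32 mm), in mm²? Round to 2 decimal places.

382.49 mm²

At z = 19.32 mm: the cube is not intersected at this z (z outside [0, 12]); the r=11.5 sphere at (-3.5, -1.5) contributes a regular 12-gon of circumradius √(11.5²−2.18²) = 11.291 (area = (12/2)·11.291²·sin(360°/12) = 382.49 mm²); Combining (union): only the r=11.5 sphere at (-3.5, -1.5) is present, so the union is just that shape — area = 382.49 mm². Overall, the cross-section is a single solid region. Net area = 382.49 mm².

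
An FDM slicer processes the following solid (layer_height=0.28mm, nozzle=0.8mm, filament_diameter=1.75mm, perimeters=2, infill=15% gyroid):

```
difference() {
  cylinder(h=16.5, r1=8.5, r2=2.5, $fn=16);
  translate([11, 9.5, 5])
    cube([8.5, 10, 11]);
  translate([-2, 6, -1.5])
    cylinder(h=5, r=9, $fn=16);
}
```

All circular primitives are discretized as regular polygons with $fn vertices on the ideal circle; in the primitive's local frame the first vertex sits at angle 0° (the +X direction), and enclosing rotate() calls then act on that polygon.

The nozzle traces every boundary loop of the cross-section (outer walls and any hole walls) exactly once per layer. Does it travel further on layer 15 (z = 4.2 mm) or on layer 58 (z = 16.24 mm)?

Layer 15 (z = 4.2): the cone contributes a regular 16-gon of circumradius 6.973 (interpolated between r1=8.5 and r2=2.5 at t=0.255) (perimeter = 2·16·6.973·sin(180°/16) = 43.53 mm); the cube at (11, 9.5) does not reach this height (z outside [5, 16]); the cylinder at (-2, 6) does not reach this height (z outside [-1.5, 3.5]); Taking the first minus the rest: none of the subtracted shapes is present at this height, so the cone is unchanged — boundary = 43.53 mm. So its perimeter = 43.53 mm. Layer 58 (z = 16.24): the cone: at t=0.984 of its height the radius interpolates to r₁+(r₂−r₁)t = 2.595, giving a regular 16-gon of that circumradius (perimeter = 2·16·2.595·sin(180°/16) = 16.20 mm); the cube at (11, 9.5) is not intersected at this z (z outside [5, 16]); the cylinder at (-2, 6) does not reach this height (z outside [-1.5, 3.5]); Taking the first minus the rest: none of the subtracted shapes is present at this height, so the cone is unchanged — boundary = 16.20 mm. So its perimeter = 16.20 mm. Layer 15 is larger (43.53 vs 16.20 mm).

layer 15 (z = 4.2 mm)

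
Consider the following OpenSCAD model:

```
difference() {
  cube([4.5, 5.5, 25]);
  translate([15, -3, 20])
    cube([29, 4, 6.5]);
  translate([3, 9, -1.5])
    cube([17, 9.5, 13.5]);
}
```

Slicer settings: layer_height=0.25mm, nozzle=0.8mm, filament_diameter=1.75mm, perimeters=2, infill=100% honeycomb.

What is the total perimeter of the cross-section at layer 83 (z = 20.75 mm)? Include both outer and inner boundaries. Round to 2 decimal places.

At z = 20.75 mm: the cube is present — its section is the full 4.5×5.5 rectangle (perimeter 20.00 mm); the cube at (15, -3) is present — its section is the full 29×4 rectangle (perimeter 66.00 mm); the cube at (3, 9) does not reach this height (z outside [-1.5, 12]); Subtracting the remaining from the first: starting from the 4.5×5.5 cube, the 29×4 cube at (15, -3) misses the remaining region (no effect) — boundary = 20.00 mm. Overall, the cross-section is a single solid region. Total boundary length (outer) = 20.00 mm.

20.00 mm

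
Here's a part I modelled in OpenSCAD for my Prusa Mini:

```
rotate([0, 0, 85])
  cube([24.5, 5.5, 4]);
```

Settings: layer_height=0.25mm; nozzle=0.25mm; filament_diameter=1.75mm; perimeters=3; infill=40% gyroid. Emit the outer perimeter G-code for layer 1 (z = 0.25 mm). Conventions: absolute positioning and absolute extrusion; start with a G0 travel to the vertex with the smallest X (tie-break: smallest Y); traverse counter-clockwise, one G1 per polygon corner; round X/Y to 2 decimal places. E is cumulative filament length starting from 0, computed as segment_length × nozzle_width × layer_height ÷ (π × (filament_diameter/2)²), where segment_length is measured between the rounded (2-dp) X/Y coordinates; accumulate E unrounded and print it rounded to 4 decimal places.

G0 X-5.48 Y0.48 Z0.25
G1 X0.00 Y0.00 E0.1429
G1 X2.14 Y24.41 E0.7797
G1 X-3.34 Y24.89 E0.9226
G1 X-5.48 Y0.48 E1.5593

At z = 0.25 mm: the cube is present — its section is the full 24.5×5.5 rectangle; (rotated 85° about Z; rotation is an isometry so areas/perimeters/island counts are preserved). The outline is a single polygon with 4 vertices. Extrusion per mm of travel: 0.25 × 0.25 / (π × 0.875²) = 0.025984. Accumulating E over each segment gives final E = 1.5593.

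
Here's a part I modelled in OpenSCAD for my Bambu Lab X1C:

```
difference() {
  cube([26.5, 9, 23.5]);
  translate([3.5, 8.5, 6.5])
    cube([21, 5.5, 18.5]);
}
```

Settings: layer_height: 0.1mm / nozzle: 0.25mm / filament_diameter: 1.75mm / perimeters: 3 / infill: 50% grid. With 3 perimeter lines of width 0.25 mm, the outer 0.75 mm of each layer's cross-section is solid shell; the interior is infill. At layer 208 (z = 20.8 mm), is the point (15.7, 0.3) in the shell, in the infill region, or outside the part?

At z = 20.8 mm: the cube (footprint 26.5×9) is included at this height; the cube at (3.5, 8.5) is present — its section is the full 21×5.5 rectangle; Taking the first minus the rest: starting from the 26.5×9 cube, the 21×5.5 cube at (3.5, 8.5) partially overlaps it — only the 10.50 mm² overlap (of its 115.50 mm²) is removed, clipping the outline — 1 connected region. Overall, the cross-section is a single solid region. The nearest boundary edge runs (26.50, 0.00)→(0.00, 0.00); distance from the point to it = 0.30 mm. The point is inside the cross-section, 0.30 mm from the nearest boundary — within the 0.75 mm shell band (3 × 0.25).

shell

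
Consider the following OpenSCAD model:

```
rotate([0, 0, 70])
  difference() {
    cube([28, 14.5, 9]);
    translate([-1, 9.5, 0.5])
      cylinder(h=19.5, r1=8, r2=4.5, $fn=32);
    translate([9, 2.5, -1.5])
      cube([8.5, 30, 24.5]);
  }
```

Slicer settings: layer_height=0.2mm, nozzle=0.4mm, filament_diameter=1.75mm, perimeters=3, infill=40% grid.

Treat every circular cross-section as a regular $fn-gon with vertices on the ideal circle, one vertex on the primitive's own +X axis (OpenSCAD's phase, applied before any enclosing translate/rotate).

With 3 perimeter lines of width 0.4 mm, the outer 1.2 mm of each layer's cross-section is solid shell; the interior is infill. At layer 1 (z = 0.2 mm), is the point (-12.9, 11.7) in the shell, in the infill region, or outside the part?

outside

At z = 0.2 mm: the 28×14.5 cube contributes its full rectangle; the cone at (-1, 9.5) is not intersected at this z (z outside [0.5, 20]); the cube at (9, 2.5) (footprint 8.5×30) is included at this height; Subtracting the remaining from the first: starting from the 28×14.5 cube, the 8.5×30 cube at (9, 2.5) partially overlaps it — only the 102.00 mm² overlap (of its 255.00 mm²) is removed, clipping the outline — 1 connected region; (whole slice rotated 70° about Z — lengths, areas and connectivity unchanged). Overall, the cross-section is a single solid region. Undo the 70° rotation: the query point maps to (6.582, 16.124) in the un-rotated model frame. The nearest boundary edge runs (0.00, 14.50)→(9.00, 14.50); distance from the point to it = 1.62 mm. The point is not inside any of the regions above, so it lies outside the cross-section (1.62 mm from the nearest boundary).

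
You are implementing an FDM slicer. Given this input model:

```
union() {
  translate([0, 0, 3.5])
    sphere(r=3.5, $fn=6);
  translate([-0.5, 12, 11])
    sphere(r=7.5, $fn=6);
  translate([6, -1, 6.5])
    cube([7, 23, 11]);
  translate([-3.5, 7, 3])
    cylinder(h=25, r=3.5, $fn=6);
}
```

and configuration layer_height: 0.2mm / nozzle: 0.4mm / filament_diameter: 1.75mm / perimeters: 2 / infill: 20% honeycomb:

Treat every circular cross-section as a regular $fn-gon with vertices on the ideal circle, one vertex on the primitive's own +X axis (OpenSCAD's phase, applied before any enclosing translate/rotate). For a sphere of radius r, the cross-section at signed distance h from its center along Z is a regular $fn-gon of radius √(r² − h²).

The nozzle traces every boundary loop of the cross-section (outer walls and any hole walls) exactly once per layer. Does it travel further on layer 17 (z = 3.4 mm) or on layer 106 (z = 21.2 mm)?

layer 17 (z = 3.4 mm)

Layer 17 (z = 3.4): the r=3.5 sphere slices to a regular 6-gon of circumradius 3.499 (√(r²−h²) with h=0.1 from center) (perimeter = 2·6·3.499·sin(180°/6) = 20.99 mm); the sphere at (-0.5, 12) is not intersected at this z (|z−center|=7.600 > r=7.5); the cube at (6, -1) does not reach this height (z outside [6.5, 17.5]); the r=3.5 cylinder at (-3.5, 7) contributes a regular 6-gon of circumradius 3.5 (perimeter = 2·6·3.500·sin(180°/6) = 21.00 mm); Combining (union): the 2 present regions are separate (no shared area or edge), so areas and boundary lengths simply add and each stays a separate island — boundary = 41.99 mm. So its perimeter = 41.99 mm. Layer 106 (z = 21.2): the sphere does not reach this height (|z−center|=17.700 > r=3.5); the sphere at (-0.5, 12) is absent (|z−center|=10.200 > r=7.5); the cube at (6, -1) does not reach this height (z outside [6.5, 17.5]); the cylinder at (-3.5, 7): section is a regular 6-gon, circumradius r=3.5 (perimeter = 2·6·3.500·sin(180°/6) = 21.00 mm); Merging all regions: only the r=3.5 cylinder at (-3.5, 7) is present, so the union is just that shape — boundary = 21.00 mm. So its perimeter = 21.00 mm. Layer 17 is larger (41.99 vs 21.00 mm).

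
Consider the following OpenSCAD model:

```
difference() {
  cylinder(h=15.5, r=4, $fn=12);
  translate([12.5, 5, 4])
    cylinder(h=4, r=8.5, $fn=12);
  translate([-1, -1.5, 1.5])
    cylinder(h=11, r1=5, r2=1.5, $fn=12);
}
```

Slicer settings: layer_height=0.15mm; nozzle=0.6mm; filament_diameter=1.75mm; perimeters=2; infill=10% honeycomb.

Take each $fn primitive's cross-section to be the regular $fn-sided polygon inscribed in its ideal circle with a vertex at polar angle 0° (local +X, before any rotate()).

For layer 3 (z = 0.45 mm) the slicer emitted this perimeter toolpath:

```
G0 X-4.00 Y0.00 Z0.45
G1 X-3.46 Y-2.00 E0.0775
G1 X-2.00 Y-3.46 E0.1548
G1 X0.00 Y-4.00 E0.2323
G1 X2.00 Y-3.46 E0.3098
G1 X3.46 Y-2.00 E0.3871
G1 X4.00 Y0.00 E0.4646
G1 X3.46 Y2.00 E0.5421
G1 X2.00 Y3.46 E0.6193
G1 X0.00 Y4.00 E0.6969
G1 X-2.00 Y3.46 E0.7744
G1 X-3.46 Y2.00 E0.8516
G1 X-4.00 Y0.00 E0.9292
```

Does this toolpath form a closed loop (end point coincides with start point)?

Start point (G0): (-4.00, 0.00). End point (last G1): the path returns to the start — closed.

yes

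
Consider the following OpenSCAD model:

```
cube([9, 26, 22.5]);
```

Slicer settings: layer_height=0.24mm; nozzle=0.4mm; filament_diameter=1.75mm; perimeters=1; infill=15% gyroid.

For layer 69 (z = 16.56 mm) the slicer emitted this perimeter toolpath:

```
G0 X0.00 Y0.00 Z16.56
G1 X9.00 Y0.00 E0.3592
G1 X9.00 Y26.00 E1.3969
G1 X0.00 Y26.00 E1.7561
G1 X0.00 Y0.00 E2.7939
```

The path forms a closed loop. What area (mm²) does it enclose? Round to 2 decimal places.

Apply the shoelace formula to the sequence of (X, Y) vertices; enclosed area = 234.00 mm².

234.00 mm²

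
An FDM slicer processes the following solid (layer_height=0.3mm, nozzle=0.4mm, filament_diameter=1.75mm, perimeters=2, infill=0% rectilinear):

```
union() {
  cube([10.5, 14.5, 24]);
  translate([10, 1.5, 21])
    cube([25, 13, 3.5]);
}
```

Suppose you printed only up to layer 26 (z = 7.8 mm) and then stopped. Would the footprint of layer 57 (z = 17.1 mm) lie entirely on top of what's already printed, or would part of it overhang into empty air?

Compare the two slices. At z = 7.8: the 10.5×14.5 cube contributes its full rectangle (area 152.25 mm²); the cube at (10, 1.5) does not reach this height (z outside [21, 24.5]); Merging all regions: only the 10.5×14.5 cube is present, so the union is just that shape — area = 152.25 mm². At z = 17.1: the cube is present — its section is the full 10.5×14.5 rectangle (area 152.25 mm²); the cube at (10, 1.5) does not reach this height (z outside [21, 24.5]); Merging all regions: only the 10.5×14.5 cube is present, so the union is just that shape — area = 152.25 mm². Checking containment: the cross-section at z = 17.1 is a subset of the cross-section at z = 7.8.

entirely on top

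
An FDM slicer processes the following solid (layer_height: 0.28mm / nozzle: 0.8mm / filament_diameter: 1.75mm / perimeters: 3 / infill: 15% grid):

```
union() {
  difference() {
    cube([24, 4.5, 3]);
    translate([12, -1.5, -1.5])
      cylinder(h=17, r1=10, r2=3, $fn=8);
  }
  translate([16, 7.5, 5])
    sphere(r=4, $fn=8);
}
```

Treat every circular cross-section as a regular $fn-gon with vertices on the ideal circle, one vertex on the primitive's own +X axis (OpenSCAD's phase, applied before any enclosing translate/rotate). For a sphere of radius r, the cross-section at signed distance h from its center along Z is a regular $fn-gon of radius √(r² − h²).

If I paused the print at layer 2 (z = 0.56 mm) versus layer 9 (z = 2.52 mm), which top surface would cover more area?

layer 9 (z = 2.52 mm)

Layer 2 (z = 0.56): the cube (footprint 24×4.5) is included at this height (area 108.00 mm²); the cone at (12, -1.5) contributes a regular 8-gon of circumradius 9.152 (interpolated between r1=10 and r2=3 at t=0.121) (area = (8/2)·9.152²·sin(360°/8) = 236.89 mm²); After the difference (first − rest): starting from the 24×4.5 cube (108.00 mm²), the cone at (12, -1.5) partially overlaps it — only the 68.39 mm² overlap (of its 236.89 mm²) is removed, clipping the outline — area = 39.61 mm²; the sphere at (16, 7.5) does not reach this height (|z−center|=4.440 > r=4); Combining (union): only the result so far is present, so the union is just that shape — area = 39.61 mm². So its area = 39.61 mm². Layer 9 (z = 2.52): the 24×4.5 cube contributes its full rectangle (area 108.00 mm²); the cone at (12, -1.5) contributes a regular 8-gon of circumradius 8.345 (interpolated between r1=10 and r2=3 at t=0.236) (area = (8/2)·8.345²·sin(360°/8) = 196.96 mm²); Taking the first minus the rest: starting from the 24×4.5 cube (108.00 mm²), the cone at (12, -1.5) partially overlaps it — only the 61.10 mm² overlap (of its 196.96 mm²) is removed, clipping the outline — area = 46.90 mm²; the r=4 sphere at (16, 7.5) slices to a regular 8-gon of circumradius 3.138 (√(r²−h²) with h=2.48 from center) (area = (8/2)·3.138²·sin(360°/8) = 27.86 mm²); Combining (union): the 2 present regions are separate (no shared area or edge), so areas and boundary lengths simply add and each stays a separate island — area = 74.76 mm². So its area = 74.76 mm². Layer 9 is larger (74.76 vs 39.61 mm²).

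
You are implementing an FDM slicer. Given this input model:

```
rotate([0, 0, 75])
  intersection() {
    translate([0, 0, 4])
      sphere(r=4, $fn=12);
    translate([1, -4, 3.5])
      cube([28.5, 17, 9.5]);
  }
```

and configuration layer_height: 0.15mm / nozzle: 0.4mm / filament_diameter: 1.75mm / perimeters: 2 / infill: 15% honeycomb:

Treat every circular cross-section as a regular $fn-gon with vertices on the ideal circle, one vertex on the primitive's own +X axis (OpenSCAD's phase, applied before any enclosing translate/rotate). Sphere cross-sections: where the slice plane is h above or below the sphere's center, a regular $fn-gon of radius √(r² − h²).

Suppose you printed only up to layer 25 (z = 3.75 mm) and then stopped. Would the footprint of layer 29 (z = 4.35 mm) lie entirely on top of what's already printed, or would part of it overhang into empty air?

entirely on top

Compare the two slices. At z = 3.75: the r=4 sphere slices to a regular 12-gon of circumradius 3.992 (√(r²−h²) with h=0.25 from center) (area = (12/2)·3.992²·sin(360°/12) = 47.81 mm²); the 28.5×17 cube at (1, -4) contributes its full rectangle (area 484.50 mm²); After intersecting: the 28.5×17 cube at (1, -4) partially overlaps the r=4 sphere; clipping to the common part keeps 16.19 mm² — area = 16.19 mm²; (rotated 75° about Z; rotation is an isometry so areas/perimeters/island counts are preserved). At z = 4.35: the sphere: section is a regular 12-gon, circumradius = √(r²−h²) = √(4²−0.35²) = 3.985 (area = (12/2)·3.985²·sin(360°/12) = 47.63 mm²); the 28.5×17 cube at (1, -4) contributes its full rectangle (area 484.50 mm²); After intersecting: the 28.5×17 cube at (1, -4) partially overlaps the r=4 sphere; clipping to the common part keeps 16.11 mm² — area = 16.11 mm²; (whole slice rotated 75° about Z — lengths, areas and connectivity unchanged). Checking containment: the cross-section at z = 4.35 is a subset of the cross-section at z = 3.75.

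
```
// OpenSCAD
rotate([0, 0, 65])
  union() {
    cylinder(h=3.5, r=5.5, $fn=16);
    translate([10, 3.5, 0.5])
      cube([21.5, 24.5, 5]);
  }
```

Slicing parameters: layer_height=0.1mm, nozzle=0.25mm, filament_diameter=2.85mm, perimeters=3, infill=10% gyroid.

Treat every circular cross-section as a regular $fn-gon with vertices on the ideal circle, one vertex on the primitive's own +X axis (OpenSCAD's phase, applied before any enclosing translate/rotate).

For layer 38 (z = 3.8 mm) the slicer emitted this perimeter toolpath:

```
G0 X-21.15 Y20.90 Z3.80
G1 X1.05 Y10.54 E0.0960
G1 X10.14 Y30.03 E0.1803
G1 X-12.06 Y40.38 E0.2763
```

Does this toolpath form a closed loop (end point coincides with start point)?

Start point (G0): (-21.15, 20.90). End point (last G1): the path does not return to the start — open.

no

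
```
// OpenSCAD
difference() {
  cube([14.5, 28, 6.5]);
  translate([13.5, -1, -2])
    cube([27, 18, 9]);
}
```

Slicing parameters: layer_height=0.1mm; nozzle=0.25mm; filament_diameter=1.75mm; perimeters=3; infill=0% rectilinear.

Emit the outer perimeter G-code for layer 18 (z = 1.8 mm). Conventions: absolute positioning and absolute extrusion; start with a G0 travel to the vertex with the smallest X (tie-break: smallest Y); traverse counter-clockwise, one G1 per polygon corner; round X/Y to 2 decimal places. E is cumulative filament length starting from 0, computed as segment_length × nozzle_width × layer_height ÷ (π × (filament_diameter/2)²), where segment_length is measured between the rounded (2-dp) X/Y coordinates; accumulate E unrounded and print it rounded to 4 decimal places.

G0 X0.00 Y0.00 Z1.80
G1 X13.50 Y0.00 E0.1403
G1 X13.50 Y17.00 E0.3170
G1 X14.50 Y17.00 E0.3274
G1 X14.50 Y28.00 E0.4417
G1 X0.00 Y28.00 E0.5924
G1 X0.00 Y0.00 E0.8835

At z = 1.8 mm: the cube is present — its section is the full 14.5×28 rectangle; the cube at (13.5, -1) is present — its section is the full 27×18 rectangle; Subtracting the remaining from the first: starting from the 14.5×28 cube, the 27×18 cube at (13.5, -1) partially overlaps it — only the 17.00 mm² overlap (of its 486.00 mm²) is removed, clipping the outline — 1 connected region. The outline is a single polygon with 6 vertices. Extrusion per mm of travel: 0.25 × 0.1 / (π × 0.875²) = 0.010394. Accumulating E over each segment gives final E = 0.8835.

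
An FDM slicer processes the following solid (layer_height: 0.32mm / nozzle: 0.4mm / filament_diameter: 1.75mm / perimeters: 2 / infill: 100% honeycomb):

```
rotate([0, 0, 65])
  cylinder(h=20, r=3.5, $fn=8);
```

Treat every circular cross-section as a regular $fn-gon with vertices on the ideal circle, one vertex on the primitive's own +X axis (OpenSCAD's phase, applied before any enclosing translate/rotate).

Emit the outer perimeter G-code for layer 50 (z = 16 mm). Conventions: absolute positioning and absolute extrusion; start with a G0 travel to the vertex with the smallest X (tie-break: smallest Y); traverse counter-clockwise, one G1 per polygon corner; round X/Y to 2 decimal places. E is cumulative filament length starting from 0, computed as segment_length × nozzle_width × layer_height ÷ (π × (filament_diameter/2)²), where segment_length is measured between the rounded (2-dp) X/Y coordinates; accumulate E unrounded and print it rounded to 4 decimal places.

G0 X-3.29 Y-1.20 Z16.00
G1 X-1.48 Y-3.17 E0.1424
G1 X1.20 Y-3.29 E0.2851
G1 X3.17 Y-1.48 E0.4275
G1 X3.29 Y1.20 E0.5703
G1 X1.48 Y3.17 E0.7126
G1 X-1.20 Y3.29 E0.8554
G1 X-3.17 Y1.48 E0.9978
G1 X-3.29 Y-1.20 E1.1405

At z = 16 mm: the r=3.5 cylinder contributes a regular 8-gon of circumradius 3.5; (whole slice rotated 65° about Z — lengths, areas and connectivity unchanged). The outline is a single polygon with 8 vertices. Extrusion per mm of travel: 0.4 × 0.32 / (π × 0.875²) = 0.053216. Accumulating E over each segment gives final E = 1.1405.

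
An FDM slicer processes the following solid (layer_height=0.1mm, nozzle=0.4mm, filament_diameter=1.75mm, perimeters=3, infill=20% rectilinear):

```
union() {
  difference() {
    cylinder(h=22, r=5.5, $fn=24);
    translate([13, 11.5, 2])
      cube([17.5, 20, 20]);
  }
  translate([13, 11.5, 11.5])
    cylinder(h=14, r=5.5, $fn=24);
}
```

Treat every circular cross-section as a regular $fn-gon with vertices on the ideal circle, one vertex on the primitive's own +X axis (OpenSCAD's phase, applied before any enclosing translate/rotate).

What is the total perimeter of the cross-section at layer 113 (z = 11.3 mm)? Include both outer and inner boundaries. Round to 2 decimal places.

34.46 mm

At z = 11.3 mm: the r=5.5 cylinder gives a regular 24-gon of circumradius 5.5 (constant along its height) (perimeter = 2·24·5.500·sin(180°/24) = 34.46 mm); the cube at (13, 11.5) is present — its section is the full 17.5×20 rectangle (perimeter 75.00 mm); Subtracting the remaining from the first: starting from the r=5.5 cylinder, the 17.5×20 cube at (13, 11.5) misses the remaining region (no effect) — boundary = 34.46 mm; the cylinder at (13, 11.5) is absent (z outside [11.5, 25.5]); Combining (union): only the result so far is present, so the union is just that shape — boundary = 34.46 mm. Overall, the cross-section is a single solid region. Total boundary length (outer) = 34.46 mm.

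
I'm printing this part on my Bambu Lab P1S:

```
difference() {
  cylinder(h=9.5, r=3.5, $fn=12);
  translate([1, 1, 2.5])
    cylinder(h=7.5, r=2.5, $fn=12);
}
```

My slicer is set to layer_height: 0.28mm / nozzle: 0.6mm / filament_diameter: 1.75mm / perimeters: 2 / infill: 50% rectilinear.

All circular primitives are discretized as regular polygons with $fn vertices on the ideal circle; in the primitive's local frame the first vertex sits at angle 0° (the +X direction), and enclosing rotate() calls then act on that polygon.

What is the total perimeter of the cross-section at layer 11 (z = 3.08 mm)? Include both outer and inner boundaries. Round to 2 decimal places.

At z = 3.08 mm: the r=3.5 cylinder gives a regular 12-gon of circumradius 3.5 (constant along its height) (perimeter = 2·12·3.500·sin(180°/12) = 21.74 mm); the r=2.5 cylinder at (1, 1) contributes a regular 12-gon of circumradius 2.5 (perimeter = 2·12·2.500·sin(180°/12) = 15.53 mm); Subtracting the remaining from the first: starting from the r=3.5 cylinder, the r=2.5 cylinder at (1, 1) partially overlaps it — only the 17.38 mm² overlap (of its 18.75 mm²) is removed, clipping the outline — boundary = 27.95 mm. Overall, the cross-section is a single solid region. Total boundary length (outer) = 27.95 mm.

27.95 mm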